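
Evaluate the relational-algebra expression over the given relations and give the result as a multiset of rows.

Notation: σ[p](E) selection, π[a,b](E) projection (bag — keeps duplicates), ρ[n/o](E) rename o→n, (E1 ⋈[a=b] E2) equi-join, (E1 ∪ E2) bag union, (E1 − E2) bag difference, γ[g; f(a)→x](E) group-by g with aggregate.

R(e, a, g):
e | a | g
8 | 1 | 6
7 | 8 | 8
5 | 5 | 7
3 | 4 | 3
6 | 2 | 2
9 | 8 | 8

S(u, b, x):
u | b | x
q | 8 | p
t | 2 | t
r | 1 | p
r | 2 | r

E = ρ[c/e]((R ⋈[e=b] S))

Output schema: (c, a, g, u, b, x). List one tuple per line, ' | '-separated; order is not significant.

Row counts bottom-up:
  R → 6
  S → 4
  (R ⋈[e=b] S) → 1
  ρ[c/e]((R ⋈[e=b] S)) → 1

== RESULT ==
c | a | g | u | b | x
8 | 1 | 6 | q | 8 | p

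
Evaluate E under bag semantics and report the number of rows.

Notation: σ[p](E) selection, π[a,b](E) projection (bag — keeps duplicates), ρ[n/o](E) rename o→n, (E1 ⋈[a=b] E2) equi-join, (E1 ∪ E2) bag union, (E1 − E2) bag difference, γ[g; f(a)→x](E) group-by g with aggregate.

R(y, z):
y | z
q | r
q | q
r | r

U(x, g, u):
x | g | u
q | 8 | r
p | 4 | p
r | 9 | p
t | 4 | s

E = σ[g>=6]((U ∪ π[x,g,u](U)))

Subexpression sizes:
  U → 4
  U → 4
  π[x,g,u](U) → 4
  (U ∪ π[x,g,u](U)) → 8
  σ[g>=6]((U ∪ π[x,g,u](U))) → 4

|E| = 4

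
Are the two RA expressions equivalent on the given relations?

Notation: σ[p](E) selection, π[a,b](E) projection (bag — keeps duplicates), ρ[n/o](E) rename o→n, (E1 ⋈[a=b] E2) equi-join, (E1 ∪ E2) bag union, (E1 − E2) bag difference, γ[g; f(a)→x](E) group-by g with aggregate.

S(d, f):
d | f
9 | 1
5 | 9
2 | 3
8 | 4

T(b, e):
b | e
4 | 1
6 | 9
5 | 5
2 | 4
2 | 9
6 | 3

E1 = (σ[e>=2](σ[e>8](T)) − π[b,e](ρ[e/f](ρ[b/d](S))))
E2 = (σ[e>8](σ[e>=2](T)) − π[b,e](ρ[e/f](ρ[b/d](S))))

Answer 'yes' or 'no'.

E1 stepwise |·|:
  T → 6
  σ[e>8](T) → 2
  σ[e>=2](σ[e>8](T)) → 2
  S → 4
  ρ[b/d](S) → 4
  ρ[e/f](ρ[b/d](S)) → 4
  π[b,e](ρ[e/f](ρ[b/d](S))) → 4
  (σ[e>=2](σ[e>8](T)) − π[b,e](ρ[e/f](ρ[b/d](S)))) → 2
E2 stepwise |·|:
  T → 6
  σ[e>=2](T) → 5
  σ[e>8](σ[e>=2](T)) → 2
  S → 4
  ρ[b/d](S) → 4
  ρ[e/f](ρ[b/d](S)) → 4
  π[b,e](ρ[e/f](ρ[b/d](S))) → 4
  (σ[e>8](σ[e>=2](T)) − π[b,e](ρ[e/f](ρ[b/d](S)))) → 2

E1 and E2 produce the same multiset:
b | e
2 | 9
6 | 9

yes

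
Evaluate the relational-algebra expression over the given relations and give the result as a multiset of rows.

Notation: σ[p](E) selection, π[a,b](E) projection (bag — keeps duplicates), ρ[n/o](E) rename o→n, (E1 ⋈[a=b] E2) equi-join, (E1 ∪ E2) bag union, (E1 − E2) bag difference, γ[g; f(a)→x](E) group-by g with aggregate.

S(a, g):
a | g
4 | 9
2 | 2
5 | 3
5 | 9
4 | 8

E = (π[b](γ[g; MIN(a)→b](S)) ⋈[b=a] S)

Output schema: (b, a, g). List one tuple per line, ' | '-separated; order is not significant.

Stepwise |·|:
  S → 5
  γ[g; MIN(a)→b](S) → 4
  π[b](γ[g; MIN(a)→b](S)) → 4
  S → 5
  (π[b](γ[g; MIN(a)→b](S)) ⋈[b=a] S) → 7

== RESULT ==
b | a | g
2 | 2 | 2
4 | 4 | 8
4 | 4 | 8
4 | 4 | 9
4 | 4 | 9
5 | 5 | 3
5 | 5 | 9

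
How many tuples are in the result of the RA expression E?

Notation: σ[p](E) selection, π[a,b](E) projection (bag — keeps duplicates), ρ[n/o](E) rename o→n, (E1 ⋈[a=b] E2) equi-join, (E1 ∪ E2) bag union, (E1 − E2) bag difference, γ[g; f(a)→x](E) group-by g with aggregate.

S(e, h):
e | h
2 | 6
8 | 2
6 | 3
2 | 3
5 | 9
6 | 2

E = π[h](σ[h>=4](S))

Row counts bottom-up:
  S → 6
  σ[h>=4](S) → 2
  π[h](σ[h>=4](S)) → 2

|E| = 2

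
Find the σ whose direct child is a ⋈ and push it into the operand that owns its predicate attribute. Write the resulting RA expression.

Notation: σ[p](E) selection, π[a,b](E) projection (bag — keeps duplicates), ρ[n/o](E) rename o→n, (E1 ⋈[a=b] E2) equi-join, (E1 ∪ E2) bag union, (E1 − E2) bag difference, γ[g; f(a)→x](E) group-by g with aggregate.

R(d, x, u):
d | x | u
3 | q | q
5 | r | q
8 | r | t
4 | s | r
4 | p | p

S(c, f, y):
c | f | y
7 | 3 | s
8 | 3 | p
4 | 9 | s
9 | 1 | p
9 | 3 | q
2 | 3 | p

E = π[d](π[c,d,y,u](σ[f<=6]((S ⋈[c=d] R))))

σ filters on f, owned by the left side.
E' = π[d](π[c,d,y,u]((σ[f<=6](S) ⋈[c=d] R)))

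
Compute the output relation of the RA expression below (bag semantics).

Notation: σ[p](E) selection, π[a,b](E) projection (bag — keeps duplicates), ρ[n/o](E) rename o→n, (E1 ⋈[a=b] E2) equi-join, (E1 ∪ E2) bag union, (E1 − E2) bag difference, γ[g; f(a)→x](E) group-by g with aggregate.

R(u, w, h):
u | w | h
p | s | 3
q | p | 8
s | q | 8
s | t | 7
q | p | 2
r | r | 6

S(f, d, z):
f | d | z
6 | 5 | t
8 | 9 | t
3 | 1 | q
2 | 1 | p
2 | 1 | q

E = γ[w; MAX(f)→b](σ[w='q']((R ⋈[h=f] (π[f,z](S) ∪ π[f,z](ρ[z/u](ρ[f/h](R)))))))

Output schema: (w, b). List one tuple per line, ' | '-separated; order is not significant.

Per-node cardinality:
  R → 6
  S → 5
  π[f,z](S) → 5
  R → 6
  ρ[f/h](R) → 6
  ρ[z/u](ρ[f/h](R)) → 6
  π[f,z](ρ[z/u](ρ[f/h](R))) → 6
  (π[f,z](S) ∪ π[f,z](ρ[z/u](ρ[f/h](R)))) → 11
  (R ⋈[h=f] (π[f,z](S) ∪ π[f,z](ρ[z/u](ρ[f/h](R))))) → 14
  σ[w='q']((R ⋈[h=f] (π[f,z](S) ∪ π[f,z](ρ[z/u](ρ[f/h](R)))))) → 3
  γ[w; MAX(f)→b](σ[w='q']((R ⋈[h=f] (π[f,z](S) ∪ π[f,z](ρ[z/u](ρ[f/h](R))))))) → 1

== RESULT ==
w | b
q | 8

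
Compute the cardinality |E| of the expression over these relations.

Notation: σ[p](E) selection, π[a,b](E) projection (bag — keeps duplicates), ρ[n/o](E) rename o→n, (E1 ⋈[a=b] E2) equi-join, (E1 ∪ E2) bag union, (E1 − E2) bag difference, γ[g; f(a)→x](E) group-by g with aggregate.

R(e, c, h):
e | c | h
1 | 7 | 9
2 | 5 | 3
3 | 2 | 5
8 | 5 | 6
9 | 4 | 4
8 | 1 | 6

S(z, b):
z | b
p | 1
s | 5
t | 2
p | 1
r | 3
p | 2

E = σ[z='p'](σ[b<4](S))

Row counts bottom-up:
  S → 6
  σ[b<4](S) → 5
  σ[z='p'](σ[b<4](S)) → 3

|E| = 3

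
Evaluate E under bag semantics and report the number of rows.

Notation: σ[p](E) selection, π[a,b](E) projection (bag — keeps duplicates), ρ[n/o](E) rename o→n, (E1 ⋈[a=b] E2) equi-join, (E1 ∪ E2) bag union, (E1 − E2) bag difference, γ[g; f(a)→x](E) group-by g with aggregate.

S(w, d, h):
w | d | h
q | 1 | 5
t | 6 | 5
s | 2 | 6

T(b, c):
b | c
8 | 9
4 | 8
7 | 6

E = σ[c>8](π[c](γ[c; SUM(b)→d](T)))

Stepwise |·|:
  T → 3
  γ[c; SUM(b)→d](T) → 3
  π[c](γ[c; SUM(b)→d](T)) → 3
  σ[c>8](π[c](γ[c; SUM(b)→d](T))) → 1

|E| = 1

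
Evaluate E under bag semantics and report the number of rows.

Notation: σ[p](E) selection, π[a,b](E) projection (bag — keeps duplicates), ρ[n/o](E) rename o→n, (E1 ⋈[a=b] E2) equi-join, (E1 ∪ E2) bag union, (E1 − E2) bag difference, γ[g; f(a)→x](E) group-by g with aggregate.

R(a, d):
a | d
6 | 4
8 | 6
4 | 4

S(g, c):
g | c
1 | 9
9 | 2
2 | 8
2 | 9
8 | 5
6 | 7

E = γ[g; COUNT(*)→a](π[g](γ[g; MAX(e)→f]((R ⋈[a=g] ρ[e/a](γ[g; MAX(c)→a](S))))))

Per-node cardinality:
  R → 3
  S → 6
  γ[g; MAX(c)→a](S) → 5
  ρ[e/a](γ[g; MAX(c)→a](S)) → 5
  (R ⋈[a=g] ρ[e/a](γ[g; MAX(c)→a](S))) → 2
  γ[g; MAX(e)→f]((R ⋈[a=g] ρ[e/a](γ[g; MAX(c)→a](S)))) → 2
  π[g](γ[g; MAX(e)→f]((R ⋈[a=g] ρ[e/a](γ[g; MAX(c)→a](S))))) → 2
  γ[g; COUNT(*)→a](π[g](γ[g; MAX(e)→f]((R ⋈[a=g] ρ[e/a](γ[g; MAX(c)→a](S)))))) → 2

|E| = 2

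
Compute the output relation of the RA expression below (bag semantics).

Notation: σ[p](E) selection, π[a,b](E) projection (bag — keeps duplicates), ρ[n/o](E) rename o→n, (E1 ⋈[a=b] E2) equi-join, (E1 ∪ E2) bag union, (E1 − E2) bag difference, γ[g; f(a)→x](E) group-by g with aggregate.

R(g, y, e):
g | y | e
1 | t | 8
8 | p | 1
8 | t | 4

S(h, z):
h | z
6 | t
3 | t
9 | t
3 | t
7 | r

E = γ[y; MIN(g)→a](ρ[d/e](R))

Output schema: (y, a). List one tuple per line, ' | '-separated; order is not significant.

Stepwise |·|:
  R → 3
  ρ[d/e](R) → 3
  γ[y; MIN(g)→a](ρ[d/e](R)) → 2

== RESULT ==
y | a
p | 8
t | 1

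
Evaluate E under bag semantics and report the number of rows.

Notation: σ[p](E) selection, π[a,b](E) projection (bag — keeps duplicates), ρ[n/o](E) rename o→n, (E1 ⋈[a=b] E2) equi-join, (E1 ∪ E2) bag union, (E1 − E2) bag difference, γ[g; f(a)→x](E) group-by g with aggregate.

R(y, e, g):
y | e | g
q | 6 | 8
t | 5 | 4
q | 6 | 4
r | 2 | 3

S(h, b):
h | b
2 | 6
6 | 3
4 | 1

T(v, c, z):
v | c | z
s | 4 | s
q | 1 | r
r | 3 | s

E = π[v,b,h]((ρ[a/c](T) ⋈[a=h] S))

Row counts bottom-up:
  T → 3
  ρ[a/c](T) → 3
  S → 3
  (ρ[a/c](T) ⋈[a=h] S) → 1
  π[v,b,h]((ρ[a/c](T) ⋈[a=h] S)) → 1

|E| = 1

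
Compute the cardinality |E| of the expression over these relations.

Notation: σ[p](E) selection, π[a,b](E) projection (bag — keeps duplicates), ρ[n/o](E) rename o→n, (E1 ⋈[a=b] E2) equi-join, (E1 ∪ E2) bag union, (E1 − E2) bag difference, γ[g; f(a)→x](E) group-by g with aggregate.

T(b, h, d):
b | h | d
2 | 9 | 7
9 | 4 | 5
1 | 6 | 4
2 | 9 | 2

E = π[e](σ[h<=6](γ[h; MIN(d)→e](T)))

Stepwise |·|:
  T → 4
  γ[h; MIN(d)→e](T) → 3
  σ[h<=6](γ[h; MIN(d)→e](T)) → 2
  π[e](σ[h<=6](γ[h; MIN(d)→e](T))) → 2

|E| = 2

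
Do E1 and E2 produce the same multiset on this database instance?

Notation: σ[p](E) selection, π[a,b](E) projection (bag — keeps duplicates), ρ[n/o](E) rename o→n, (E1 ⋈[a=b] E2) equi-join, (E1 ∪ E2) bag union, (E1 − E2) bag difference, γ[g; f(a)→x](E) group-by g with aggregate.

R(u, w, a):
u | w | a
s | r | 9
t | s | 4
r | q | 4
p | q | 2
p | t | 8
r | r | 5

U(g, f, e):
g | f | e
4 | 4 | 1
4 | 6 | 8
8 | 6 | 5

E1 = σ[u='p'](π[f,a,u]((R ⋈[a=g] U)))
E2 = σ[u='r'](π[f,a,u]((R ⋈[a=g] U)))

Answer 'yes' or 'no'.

E1 per-node cardinality:
  R → 6
  U → 3
  (R ⋈[a=g] U) → 5
  π[f,a,u]((R ⋈[a=g] U)) → 5
  σ[u='p'](π[f,a,u]((R ⋈[a=g] U))) → 1
E2 per-node cardinality:
  R → 6
  U → 3
  (R ⋈[a=g] U) → 5
  π[f,a,u]((R ⋈[a=g] U)) → 5
  σ[u='r'](π[f,a,u]((R ⋈[a=g] U))) → 2

E1 result:
f | a | u
6 | 8 | p
E2 result:
f | a | u
4 | 4 | r
6 | 4 | r
Witness: (4, 4, 'r') appears 0× in E1 but 1× in E2.

no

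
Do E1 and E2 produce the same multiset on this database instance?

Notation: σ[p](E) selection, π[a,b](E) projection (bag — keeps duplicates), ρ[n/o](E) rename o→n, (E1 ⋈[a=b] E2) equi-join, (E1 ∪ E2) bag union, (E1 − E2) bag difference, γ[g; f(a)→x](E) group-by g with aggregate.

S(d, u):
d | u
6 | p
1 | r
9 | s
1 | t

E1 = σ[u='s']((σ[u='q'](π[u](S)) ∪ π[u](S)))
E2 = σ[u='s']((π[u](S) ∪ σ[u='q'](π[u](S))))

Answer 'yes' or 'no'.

E1 subexpression sizes:
  S → 4
  π[u](S) → 4
  σ[u='q'](π[u](S)) → 0
  S → 4
  π[u](S) → 4
  (σ[u='q'](π[u](S)) ∪ π[u](S)) → 4
  σ[u='s']((σ[u='q'](π[u](S)) ∪ π[u](S))) → 1
E2 subexpression sizes:
  S → 4
  π[u](S) → 4
  S → 4
  π[u](S) → 4
  σ[u='q'](π[u](S)) → 0
  (π[u](S) ∪ σ[u='q'](π[u](S))) → 4
  σ[u='s']((π[u](S) ∪ σ[u='q'](π[u](S)))) → 1

E1 and E2 produce the same multiset:
u
s

yes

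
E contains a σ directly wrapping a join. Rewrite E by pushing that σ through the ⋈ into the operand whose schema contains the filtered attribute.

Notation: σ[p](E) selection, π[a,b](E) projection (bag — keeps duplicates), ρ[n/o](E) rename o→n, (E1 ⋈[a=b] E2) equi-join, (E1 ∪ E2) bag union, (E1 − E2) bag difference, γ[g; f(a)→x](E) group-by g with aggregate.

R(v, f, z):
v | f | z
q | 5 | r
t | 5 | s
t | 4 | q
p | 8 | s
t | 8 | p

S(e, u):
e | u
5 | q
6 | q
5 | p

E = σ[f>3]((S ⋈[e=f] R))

σ filters on f, owned by the right side.
E' = (S ⋈[e=f] σ[f>3](R))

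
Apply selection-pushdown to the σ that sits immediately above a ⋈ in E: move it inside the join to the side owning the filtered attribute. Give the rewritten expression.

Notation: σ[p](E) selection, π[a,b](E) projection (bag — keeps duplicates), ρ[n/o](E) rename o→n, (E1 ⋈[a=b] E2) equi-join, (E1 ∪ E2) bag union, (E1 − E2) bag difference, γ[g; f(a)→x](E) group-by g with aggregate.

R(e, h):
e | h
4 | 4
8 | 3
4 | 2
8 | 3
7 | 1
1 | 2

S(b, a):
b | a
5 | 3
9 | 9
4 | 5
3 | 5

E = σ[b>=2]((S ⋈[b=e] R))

σ filters on b, owned by the left side.
E' = (σ[b>=2](S) ⋈[b=e] R)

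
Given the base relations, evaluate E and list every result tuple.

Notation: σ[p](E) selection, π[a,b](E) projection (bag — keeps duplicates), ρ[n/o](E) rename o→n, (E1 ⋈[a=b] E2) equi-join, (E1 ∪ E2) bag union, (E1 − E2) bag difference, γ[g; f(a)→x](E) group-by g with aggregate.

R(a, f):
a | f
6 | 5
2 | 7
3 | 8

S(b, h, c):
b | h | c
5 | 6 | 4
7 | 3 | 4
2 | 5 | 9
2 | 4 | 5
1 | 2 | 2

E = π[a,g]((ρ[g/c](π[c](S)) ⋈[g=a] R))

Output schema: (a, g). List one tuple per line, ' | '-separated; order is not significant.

Subexpression sizes:
  S → 5
  π[c](S) → 5
  ρ[g/c](π[c](S)) → 5
  R → 3
  (ρ[g/c](π[c](S)) ⋈[g=a] R) → 1
  π[a,g]((ρ[g/c](π[c](S)) ⋈[g=a] R)) → 1

== RESULT ==
a | g
2 | 2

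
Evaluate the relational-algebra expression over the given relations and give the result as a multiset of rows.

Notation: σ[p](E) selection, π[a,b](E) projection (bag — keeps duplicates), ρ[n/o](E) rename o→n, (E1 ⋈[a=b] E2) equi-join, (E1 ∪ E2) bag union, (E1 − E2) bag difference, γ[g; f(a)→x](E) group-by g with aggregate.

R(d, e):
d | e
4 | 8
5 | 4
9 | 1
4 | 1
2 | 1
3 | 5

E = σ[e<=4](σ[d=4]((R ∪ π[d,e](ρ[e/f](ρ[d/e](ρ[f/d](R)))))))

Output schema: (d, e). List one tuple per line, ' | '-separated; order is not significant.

Row counts bottom-up:
  R → 6
  R → 6
  ρ[f/d](R) → 6
  ρ[d/e](ρ[f/d](R)) → 6
  ρ[e/f](ρ[d/e](ρ[f/d](R))) → 6
  π[d,e](ρ[e/f](ρ[d/e](ρ[f/d](R)))) → 6
  (R ∪ π[d,e](ρ[e/f](ρ[d/e](ρ[f/d](R))))) → 12
  σ[d=4]((R ∪ π[d,e](ρ[e/f](ρ[d/e](ρ[f/d](R)))))) → 3
  σ[e<=4](σ[d=4]((R ∪ π[d,e](ρ[e/f](ρ[d/e](ρ[f/d](R))))))) → 1

== RESULT ==
d | e
4 | 1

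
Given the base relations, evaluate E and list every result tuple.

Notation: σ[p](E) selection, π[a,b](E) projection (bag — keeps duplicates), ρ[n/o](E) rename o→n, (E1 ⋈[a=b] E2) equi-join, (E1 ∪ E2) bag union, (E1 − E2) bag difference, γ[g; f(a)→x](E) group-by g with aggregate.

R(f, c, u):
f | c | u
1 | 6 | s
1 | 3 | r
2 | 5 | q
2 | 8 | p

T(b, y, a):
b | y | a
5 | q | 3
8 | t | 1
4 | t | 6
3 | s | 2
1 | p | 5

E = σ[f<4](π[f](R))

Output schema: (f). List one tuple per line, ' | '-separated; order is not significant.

Per-node cardinality:
  R → 4
  π[f](R) → 4
  σ[f<4](π[f](R)) → 4

== RESULT ==
f
1
1
2
2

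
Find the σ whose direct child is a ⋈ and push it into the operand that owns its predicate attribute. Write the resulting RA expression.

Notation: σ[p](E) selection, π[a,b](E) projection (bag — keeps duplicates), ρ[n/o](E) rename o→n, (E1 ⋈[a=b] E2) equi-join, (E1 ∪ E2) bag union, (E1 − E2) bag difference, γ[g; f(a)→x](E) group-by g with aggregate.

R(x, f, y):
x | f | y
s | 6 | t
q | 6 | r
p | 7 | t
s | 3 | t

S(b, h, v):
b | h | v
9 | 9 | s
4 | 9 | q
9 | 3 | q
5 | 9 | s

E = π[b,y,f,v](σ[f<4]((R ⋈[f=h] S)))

σ filters on f, owned by the left side.
E' = π[b,y,f,v]((σ[f<4](R) ⋈[f=h] S))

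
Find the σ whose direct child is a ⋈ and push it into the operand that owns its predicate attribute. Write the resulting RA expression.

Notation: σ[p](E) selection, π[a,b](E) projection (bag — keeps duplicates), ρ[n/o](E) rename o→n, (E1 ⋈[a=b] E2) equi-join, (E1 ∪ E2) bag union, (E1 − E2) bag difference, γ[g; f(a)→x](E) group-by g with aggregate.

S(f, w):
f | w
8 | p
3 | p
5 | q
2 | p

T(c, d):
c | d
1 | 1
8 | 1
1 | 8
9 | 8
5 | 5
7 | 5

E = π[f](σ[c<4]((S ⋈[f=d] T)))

σ filters on c, owned by the right side.
E' = π[f]((S ⋈[f=d] σ[c<4](T)))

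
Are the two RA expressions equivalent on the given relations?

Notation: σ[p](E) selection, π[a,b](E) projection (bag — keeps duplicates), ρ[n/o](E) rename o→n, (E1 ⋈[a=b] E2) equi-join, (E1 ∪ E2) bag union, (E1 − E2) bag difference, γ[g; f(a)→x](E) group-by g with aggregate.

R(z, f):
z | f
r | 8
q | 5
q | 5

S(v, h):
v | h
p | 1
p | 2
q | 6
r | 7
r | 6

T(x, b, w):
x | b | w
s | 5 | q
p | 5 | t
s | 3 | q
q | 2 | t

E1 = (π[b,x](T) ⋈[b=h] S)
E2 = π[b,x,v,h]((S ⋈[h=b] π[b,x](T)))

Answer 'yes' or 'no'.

E1 row counts bottom-up:
  T → 4
  π[b,x](T) → 4
  S → 5
  (π[b,x](T) ⋈[b=h] S) → 1
E2 row counts bottom-up:
  S → 5
  T → 4
  π[b,x](T) → 4
  (S ⋈[h=b] π[b,x](T)) → 1
  π[b,x,v,h]((S ⋈[h=b] π[b,x](T))) → 1

E1 and E2 produce the same multiset:
b | x | v | h
2 | q | p | 2

yes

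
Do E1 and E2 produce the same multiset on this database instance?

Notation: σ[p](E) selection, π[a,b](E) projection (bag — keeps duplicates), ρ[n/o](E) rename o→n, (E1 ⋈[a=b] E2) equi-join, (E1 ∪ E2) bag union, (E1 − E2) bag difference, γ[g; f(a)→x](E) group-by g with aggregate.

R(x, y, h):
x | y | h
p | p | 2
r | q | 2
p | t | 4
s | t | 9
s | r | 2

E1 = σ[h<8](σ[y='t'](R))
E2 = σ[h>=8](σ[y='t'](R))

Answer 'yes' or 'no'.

E1 stepwise |·|:
  R → 5
  σ[y='t'](R) → 2
  σ[h<8](σ[y='t'](R)) → 1
E2 stepwise |·|:
  R → 5
  σ[y='t'](R) → 2
  σ[h>=8](σ[y='t'](R)) → 1

E1 result:
x | y | h
p | t | 4
E2 result:
x | y | h
s | t | 9
Witness: ('p', 't', 4) appears 1× in E1 but 0× in E2.

no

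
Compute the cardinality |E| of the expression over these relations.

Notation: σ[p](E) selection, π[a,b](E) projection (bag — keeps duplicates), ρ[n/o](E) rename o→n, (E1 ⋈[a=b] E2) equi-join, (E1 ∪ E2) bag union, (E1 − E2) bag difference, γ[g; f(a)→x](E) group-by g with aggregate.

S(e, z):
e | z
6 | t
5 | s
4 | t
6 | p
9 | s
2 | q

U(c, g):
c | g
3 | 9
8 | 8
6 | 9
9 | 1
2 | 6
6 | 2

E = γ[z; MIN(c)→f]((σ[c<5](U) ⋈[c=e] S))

Per-node cardinality:
  U → 6
  σ[c<5](U) → 2
  S → 6
  (σ[c<5](U) ⋈[c=e] S) → 1
  γ[z; MIN(c)→f]((σ[c<5](U) ⋈[c=e] S)) → 1

|E| = 1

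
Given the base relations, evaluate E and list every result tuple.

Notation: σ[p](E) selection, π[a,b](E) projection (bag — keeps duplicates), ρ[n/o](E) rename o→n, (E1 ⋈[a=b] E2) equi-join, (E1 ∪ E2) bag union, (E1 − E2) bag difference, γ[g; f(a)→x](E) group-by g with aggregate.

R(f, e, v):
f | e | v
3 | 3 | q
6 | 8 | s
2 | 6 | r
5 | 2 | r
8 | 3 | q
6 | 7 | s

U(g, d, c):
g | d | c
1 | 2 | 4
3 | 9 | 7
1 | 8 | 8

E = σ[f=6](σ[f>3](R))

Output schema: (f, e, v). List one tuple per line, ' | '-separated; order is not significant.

Per-node cardinality:
  R → 6
  σ[f>3](R) → 4
  σ[f=6](σ[f>3](R)) → 2

== RESULT ==
f | e | v
6 | 7 | s
6 | 8 | s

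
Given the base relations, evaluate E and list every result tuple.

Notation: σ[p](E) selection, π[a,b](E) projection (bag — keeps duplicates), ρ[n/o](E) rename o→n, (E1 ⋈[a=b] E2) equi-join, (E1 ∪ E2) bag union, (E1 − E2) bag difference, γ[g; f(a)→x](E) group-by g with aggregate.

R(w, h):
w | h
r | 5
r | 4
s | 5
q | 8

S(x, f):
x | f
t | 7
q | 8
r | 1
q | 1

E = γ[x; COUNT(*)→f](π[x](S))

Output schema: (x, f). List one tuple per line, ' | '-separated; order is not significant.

Subexpression sizes:
  S → 4
  π[x](S) → 4
  γ[x; COUNT(*)→f](π[x](S)) → 3

== RESULT ==
x | f
q | 2
r | 1
t | 1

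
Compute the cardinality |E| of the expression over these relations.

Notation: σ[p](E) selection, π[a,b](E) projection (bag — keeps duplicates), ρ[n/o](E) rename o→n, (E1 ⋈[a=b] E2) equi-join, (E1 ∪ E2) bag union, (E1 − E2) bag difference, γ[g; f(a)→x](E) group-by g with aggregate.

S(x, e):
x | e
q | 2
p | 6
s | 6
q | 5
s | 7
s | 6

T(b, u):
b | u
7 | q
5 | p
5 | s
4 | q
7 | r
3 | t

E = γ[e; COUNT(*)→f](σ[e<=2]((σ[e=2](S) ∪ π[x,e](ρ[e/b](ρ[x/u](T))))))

Subexpression sizes:
  S → 6
  σ[e=2](S) → 1
  T → 6
  ρ[x/u](T) → 6
  ρ[e/b](ρ[x/u](T)) → 6
  π[x,e](ρ[e/b](ρ[x/u](T))) → 6
  (σ[e=2](S) ∪ π[x,e](ρ[e/b](ρ[x/u](T)))) → 7
  σ[e<=2]((σ[e=2](S) ∪ π[x,e](ρ[e/b](ρ[x/u](T))))) → 1
  γ[e; COUNT(*)→f](σ[e<=2]((σ[e=2](S) ∪ π[x,e](ρ[e/b](ρ[x/u](T)))))) → 1

|E| = 1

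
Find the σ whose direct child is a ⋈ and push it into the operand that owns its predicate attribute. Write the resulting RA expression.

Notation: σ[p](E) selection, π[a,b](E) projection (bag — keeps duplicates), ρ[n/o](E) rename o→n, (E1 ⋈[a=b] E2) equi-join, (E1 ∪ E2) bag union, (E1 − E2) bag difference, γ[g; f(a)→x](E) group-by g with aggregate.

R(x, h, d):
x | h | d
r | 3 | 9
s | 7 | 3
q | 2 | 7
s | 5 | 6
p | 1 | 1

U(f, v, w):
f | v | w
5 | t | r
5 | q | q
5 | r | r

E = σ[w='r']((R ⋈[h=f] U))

σ filters on w, owned by the right side.
E' = (R ⋈[h=f] σ[w='r'](U))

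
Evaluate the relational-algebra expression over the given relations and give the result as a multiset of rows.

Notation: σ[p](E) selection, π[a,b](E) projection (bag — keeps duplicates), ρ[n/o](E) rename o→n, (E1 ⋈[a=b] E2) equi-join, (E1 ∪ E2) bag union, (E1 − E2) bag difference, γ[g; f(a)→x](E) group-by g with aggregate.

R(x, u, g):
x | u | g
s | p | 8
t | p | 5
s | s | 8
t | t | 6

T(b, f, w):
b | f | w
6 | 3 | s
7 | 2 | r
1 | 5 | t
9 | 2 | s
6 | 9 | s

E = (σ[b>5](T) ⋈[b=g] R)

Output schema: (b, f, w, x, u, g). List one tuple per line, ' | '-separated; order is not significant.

Subexpression sizes:
  T → 5
  σ[b>5](T) → 4
  R → 4
  (σ[b>5](T) ⋈[b=g] R) → 2

== RESULT ==
b | f | w | x | u | g
6 | 3 | s | t | t | 6
6 | 9 | s | t | t | 6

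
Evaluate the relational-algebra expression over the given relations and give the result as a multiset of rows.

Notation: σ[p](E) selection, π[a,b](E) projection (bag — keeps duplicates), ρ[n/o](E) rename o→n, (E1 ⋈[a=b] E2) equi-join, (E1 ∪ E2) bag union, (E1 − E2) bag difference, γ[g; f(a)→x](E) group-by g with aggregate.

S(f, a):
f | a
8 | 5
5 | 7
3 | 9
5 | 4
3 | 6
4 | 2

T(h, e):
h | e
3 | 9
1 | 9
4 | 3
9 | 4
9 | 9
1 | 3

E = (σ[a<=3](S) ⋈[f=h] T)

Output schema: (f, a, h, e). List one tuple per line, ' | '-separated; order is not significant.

Per-node cardinality:
  S → 6
  σ[a<=3](S) → 1
  T → 6
  (σ[a<=3](S) ⋈[f=h] T) → 1

== RESULT ==
f | a | h | e
4 | 2 | 4 | 3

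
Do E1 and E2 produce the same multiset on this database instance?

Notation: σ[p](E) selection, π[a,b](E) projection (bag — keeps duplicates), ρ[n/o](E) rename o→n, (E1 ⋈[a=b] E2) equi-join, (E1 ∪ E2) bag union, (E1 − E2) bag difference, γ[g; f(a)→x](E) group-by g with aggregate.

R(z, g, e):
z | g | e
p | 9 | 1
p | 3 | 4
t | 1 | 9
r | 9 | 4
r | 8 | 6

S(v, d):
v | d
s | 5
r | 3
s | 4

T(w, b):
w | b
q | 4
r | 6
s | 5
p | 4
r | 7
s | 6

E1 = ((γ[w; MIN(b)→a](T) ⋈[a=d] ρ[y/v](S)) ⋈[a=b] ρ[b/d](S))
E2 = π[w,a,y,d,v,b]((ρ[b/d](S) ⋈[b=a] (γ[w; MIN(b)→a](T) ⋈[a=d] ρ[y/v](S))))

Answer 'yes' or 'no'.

E1 row counts bottom-up:
  T → 6
  γ[w; MIN(b)→a](T) → 4
  S → 3
  ρ[y/v](S) → 3
  (γ[w; MIN(b)→a](T) ⋈[a=d] ρ[y/v](S)) → 3
  S → 3
  ρ[b/d](S) → 3
  ((γ[w; MIN(b)→a](T) ⋈[a=d] ρ[y/v](S)) ⋈[a=b] ρ[b/d](S)) → 3
E2 row counts bottom-up:
  S → 3
  ρ[b/d](S) → 3
  T → 6
  γ[w; MIN(b)→a](T) → 4
  S → 3
  ρ[y/v](S) → 3
  (γ[w; MIN(b)→a](T) ⋈[a=d] ρ[y/v](S)) → 3
  (ρ[b/d](S) ⋈[b=a] (γ[w; MIN(b)→a](T) ⋈[a=d] ρ[y/v](S))) → 3
  π[w,a,y,d,v,b]((ρ[b/d](S) ⋈[b=a] (γ[w; MIN(b)→a](T) ⋈[a=d] ρ[y/v](S)))) → 3

E1 and E2 produce the same multiset:
w | a | y | d | v | b
p | 4 | s | 4 | s | 4
q | 4 | s | 4 | s | 4
s | 5 | s | 5 | s | 5

yes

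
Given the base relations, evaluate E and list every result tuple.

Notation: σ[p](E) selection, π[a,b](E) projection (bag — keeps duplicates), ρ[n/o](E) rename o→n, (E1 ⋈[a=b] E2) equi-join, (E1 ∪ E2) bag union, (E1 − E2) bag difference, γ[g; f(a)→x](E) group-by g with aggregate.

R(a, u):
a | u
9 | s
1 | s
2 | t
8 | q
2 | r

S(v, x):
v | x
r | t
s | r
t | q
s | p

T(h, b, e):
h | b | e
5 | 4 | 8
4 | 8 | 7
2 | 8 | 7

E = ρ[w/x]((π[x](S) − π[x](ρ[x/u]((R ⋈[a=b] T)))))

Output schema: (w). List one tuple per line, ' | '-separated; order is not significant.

Stepwise |·|:
  S → 4
  π[x](S) → 4
  R → 5
  T → 3
  (R ⋈[a=b] T) → 2
  ρ[x/u]((R ⋈[a=b] T)) → 2
  π[x](ρ[x/u]((R ⋈[a=b] T))) → 2
  (π[x](S) − π[x](ρ[x/u]((R ⋈[a=b] T)))) → 3
  ρ[w/x]((π[x](S) − π[x](ρ[x/u]((R ⋈[a=b] T))))) → 3

== RESULT ==
w
p
r
t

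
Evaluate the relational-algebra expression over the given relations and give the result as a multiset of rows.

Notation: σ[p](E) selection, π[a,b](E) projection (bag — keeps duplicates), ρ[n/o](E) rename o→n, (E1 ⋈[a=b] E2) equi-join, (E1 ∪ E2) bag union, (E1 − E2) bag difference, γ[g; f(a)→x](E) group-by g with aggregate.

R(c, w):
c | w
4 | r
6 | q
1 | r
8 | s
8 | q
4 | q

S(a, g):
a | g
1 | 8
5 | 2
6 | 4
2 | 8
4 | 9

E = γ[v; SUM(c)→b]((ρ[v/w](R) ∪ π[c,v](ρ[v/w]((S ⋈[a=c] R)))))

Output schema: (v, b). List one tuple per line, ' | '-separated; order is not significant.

Row counts bottom-up:
  R → 6
  ρ[v/w](R) → 6
  S → 5
  R → 6
  (S ⋈[a=c] R) → 4
  ρ[v/w]((S ⋈[a=c] R)) → 4
  π[c,v](ρ[v/w]((S ⋈[a=c] R))) → 4
  (ρ[v/w](R) ∪ π[c,v](ρ[v/w]((S ⋈[a=c] R)))) → 10
  γ[v; SUM(c)→b]((ρ[v/w](R) ∪ π[c,v](ρ[v/w]((S ⋈[a=c] R))))) → 3

== RESULT ==
v | b
q | 28
r | 10
s | 8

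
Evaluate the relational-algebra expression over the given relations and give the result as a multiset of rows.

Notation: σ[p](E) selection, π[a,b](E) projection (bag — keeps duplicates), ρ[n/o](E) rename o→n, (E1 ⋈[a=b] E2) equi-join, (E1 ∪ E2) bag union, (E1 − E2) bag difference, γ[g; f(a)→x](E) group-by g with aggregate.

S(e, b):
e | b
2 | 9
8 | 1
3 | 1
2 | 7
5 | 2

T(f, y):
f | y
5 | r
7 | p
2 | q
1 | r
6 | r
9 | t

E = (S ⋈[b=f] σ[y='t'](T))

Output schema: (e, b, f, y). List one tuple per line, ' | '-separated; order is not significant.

Subexpression sizes:
  S → 5
  T → 6
  σ[y='t'](T) → 1
  (S ⋈[b=f] σ[y='t'](T)) → 1

== RESULT ==
e | b | f | y
2 | 9 | 9 | t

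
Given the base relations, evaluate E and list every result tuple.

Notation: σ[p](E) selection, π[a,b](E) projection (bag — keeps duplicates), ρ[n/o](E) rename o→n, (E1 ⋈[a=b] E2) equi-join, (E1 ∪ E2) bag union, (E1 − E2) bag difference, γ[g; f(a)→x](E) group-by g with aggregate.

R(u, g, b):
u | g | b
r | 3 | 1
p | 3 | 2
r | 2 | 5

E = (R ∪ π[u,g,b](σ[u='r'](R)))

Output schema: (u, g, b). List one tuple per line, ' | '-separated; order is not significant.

Subexpression sizes:
  R → 3
  R → 3
  σ[u='r'](R) → 2
  π[u,g,b](σ[u='r'](R)) → 2
  (R ∪ π[u,g,b](σ[u='r'](R))) → 5

== RESULT ==
u | g | b
p | 3 | 2
r | 2 | 5
r | 2 | 5
r | 3 | 1
r | 3 | 1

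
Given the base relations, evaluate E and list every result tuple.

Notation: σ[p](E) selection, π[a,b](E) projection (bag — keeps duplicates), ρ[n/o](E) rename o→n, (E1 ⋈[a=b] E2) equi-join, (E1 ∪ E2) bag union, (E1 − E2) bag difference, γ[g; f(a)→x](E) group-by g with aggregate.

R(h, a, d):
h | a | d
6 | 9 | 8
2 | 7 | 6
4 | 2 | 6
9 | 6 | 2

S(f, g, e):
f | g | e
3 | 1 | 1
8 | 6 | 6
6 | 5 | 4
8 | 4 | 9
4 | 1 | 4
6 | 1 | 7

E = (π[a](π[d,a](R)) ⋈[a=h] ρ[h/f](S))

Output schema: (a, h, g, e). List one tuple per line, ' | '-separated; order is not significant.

Per-node cardinality:
  R → 4
  π[d,a](R) → 4
  π[a](π[d,a](R)) → 4
  S → 6
  ρ[h/f](S) → 6
  (π[a](π[d,a](R)) ⋈[a=h] ρ[h/f](S)) → 2

== RESULT ==
a | h | g | e
6 | 6 | 1 | 7
6 | 6 | 5 | 4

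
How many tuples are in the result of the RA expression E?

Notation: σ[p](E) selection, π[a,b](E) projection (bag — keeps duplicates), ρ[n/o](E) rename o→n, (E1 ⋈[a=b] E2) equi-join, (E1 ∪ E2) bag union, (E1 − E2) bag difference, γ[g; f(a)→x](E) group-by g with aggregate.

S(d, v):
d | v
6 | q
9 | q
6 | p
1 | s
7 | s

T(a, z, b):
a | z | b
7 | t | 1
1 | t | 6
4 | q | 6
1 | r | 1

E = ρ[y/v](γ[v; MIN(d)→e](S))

Subexpression sizes:
  S → 5
  γ[v; MIN(d)→e](S) → 3
  ρ[y/v](γ[v; MIN(d)→e](S)) → 3

|E| = 3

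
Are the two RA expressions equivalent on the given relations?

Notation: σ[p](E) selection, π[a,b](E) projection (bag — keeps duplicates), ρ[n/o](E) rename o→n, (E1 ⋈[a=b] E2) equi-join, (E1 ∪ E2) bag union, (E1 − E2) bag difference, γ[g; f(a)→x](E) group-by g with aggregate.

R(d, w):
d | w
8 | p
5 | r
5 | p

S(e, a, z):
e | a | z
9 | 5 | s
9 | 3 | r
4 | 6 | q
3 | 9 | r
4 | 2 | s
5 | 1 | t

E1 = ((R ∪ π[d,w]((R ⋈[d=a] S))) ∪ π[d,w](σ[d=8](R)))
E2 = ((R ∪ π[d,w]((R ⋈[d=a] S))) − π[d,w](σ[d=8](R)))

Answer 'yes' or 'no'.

E1 stepwise |·|:
  R → 3
  R → 3
  S → 6
  (R ⋈[d=a] S) → 2
  π[d,w]((R ⋈[d=a] S)) → 2
  (R ∪ π[d,w]((R ⋈[d=a] S))) → 5
  R → 3
  σ[d=8](R) → 1
  π[d,w](σ[d=8](R)) → 1
  ((R ∪ π[d,w]((R ⋈[d=a] S))) ∪ π[d,w](σ[d=8](R))) → 6
E2 stepwise |·|:
  R → 3
  R → 3
  S → 6
  (R ⋈[d=a] S) → 2
  π[d,w]((R ⋈[d=a] S)) → 2
  (R ∪ π[d,w]((R ⋈[d=a] S))) → 5
  R → 3
  σ[d=8](R) → 1
  π[d,w](σ[d=8](R)) → 1
  ((R ∪ π[d,w]((R ⋈[d=a] S))) − π[d,w](σ[d=8](R))) → 4

E1 result:
d | w
5 | p
5 | p
5 | r
5 | r
8 | p
8 | p
E2 result:
d | w
5 | p
5 | p
5 | r
5 | r
Witness: (8, 'p') appears 2× in E1 but 0× in E2.

no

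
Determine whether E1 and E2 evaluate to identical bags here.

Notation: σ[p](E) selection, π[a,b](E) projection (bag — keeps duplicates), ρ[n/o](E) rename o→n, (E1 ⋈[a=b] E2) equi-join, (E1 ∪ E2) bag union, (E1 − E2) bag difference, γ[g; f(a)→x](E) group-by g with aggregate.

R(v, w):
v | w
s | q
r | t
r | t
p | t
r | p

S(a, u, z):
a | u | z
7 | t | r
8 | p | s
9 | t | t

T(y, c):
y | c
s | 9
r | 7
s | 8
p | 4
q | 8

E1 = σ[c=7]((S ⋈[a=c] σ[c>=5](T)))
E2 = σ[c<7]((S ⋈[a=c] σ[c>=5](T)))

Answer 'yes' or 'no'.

E1 row counts bottom-up:
  S → 3
  T → 5
  σ[c>=5](T) → 4
  (S ⋈[a=c] σ[c>=5](T)) → 4
  σ[c=7]((S ⋈[a=c] σ[c>=5](T))) → 1
E2 row counts bottom-up:
  S → 3
  T → 5
  σ[c>=5](T) → 4
  (S ⋈[a=c] σ[c>=5](T)) → 4
  σ[c<7]((S ⋈[a=c] σ[c>=5](T))) → 0

E1 result:
a | u | z | y | c
7 | t | r | r | 7
E2 result:
a | u | z | y | c
(0 rows)
Witness: (7, 't', 'r', 'r', 7) appears 1× in E1 but 0× in E2.

no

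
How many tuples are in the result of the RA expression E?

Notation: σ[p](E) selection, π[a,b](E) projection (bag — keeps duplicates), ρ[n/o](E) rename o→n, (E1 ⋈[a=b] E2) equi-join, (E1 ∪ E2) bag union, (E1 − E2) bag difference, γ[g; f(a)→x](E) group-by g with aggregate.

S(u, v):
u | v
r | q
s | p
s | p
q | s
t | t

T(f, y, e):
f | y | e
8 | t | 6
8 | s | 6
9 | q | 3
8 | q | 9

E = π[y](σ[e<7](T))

Stepwise |·|:
  T → 4
  σ[e<7](T) → 3
  π[y](σ[e<7](T)) → 3

|E| = 3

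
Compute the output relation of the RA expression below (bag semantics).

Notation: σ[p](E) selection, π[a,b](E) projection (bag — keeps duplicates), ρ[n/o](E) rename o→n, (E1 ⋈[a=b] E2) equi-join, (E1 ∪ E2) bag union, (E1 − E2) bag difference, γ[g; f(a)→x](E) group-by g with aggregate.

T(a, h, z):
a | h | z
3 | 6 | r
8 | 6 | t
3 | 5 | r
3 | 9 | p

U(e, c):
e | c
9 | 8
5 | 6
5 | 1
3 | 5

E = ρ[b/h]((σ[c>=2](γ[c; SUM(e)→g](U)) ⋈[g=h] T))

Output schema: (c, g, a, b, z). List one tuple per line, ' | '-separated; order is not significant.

Stepwise |·|:
  U → 4
  γ[c; SUM(e)→g](U) → 4
  σ[c>=2](γ[c; SUM(e)→g](U)) → 3
  T → 4
  (σ[c>=2](γ[c; SUM(e)→g](U)) ⋈[g=h] T) → 2
  ρ[b/h]((σ[c>=2](γ[c; SUM(e)→g](U)) ⋈[g=h] T)) → 2

== RESULT ==
c | g | a | b | z
6 | 5 | 3 | 5 | r
8 | 9 | 3 | 9 | p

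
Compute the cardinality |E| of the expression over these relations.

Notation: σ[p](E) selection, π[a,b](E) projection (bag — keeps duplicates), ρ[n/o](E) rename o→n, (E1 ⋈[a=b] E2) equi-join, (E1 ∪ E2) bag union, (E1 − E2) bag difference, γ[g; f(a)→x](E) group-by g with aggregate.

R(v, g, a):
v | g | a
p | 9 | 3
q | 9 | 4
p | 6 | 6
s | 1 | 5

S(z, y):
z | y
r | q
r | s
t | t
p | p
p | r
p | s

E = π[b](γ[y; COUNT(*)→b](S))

Stepwise |·|:
  S → 6
  γ[y; COUNT(*)→b](S) → 5
  π[b](γ[y; COUNT(*)→b](S)) → 5

|E| = 5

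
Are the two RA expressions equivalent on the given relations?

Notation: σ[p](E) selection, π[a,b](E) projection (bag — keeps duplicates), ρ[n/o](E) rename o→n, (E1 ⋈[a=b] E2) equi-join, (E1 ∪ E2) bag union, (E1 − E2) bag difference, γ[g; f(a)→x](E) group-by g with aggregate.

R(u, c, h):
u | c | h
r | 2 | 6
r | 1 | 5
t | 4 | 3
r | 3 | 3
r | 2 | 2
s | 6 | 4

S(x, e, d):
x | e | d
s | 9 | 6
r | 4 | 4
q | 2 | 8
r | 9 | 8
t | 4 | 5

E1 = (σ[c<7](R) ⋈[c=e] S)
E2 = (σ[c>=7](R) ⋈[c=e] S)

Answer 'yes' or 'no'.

E1 subexpression sizes:
  R → 6
  σ[c<7](R) → 6
  S → 5
  (σ[c<7](R) ⋈[c=e] S) → 4
E2 subexpression sizes:
  R → 6
  σ[c>=7](R) → 0
  S → 5
  (σ[c>=7](R) ⋈[c=e] S) → 0

E1 result:
u | c | h | x | e | d
r | 2 | 2 | q | 2 | 8
r | 2 | 6 | q | 2 | 8
t | 4 | 3 | r | 4 | 4
t | 4 | 3 | t | 4 | 5
E2 result:
u | c | h | x | e | d
(0 rows)
Witness: ('t', 4, 3, 't', 4, 5) appears 1× in E1 but 0× in E2.

no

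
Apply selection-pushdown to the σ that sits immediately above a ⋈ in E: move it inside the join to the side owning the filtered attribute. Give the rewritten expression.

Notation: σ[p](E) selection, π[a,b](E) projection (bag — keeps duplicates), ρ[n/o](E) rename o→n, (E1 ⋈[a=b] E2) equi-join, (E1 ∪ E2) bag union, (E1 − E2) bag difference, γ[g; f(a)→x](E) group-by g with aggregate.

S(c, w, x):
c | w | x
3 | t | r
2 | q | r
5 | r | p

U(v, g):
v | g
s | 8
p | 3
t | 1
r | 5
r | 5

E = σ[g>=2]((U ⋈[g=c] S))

σ filters on g, owned by the left side.
E' = (σ[g>=2](U) ⋈[g=c] S)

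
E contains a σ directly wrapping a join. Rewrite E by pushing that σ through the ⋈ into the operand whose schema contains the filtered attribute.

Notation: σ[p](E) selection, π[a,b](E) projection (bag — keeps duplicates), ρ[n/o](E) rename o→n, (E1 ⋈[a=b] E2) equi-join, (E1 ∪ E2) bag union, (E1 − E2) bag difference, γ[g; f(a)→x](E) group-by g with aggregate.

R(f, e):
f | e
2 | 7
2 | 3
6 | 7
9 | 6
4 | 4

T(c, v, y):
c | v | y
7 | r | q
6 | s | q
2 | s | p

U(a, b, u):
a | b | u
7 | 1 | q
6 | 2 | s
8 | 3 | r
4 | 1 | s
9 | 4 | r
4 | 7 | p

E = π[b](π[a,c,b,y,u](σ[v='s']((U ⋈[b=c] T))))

σ filters on v, owned by the right side.
E' = π[b](π[a,c,b,y,u]((U ⋈[b=c] σ[v='s'](T))))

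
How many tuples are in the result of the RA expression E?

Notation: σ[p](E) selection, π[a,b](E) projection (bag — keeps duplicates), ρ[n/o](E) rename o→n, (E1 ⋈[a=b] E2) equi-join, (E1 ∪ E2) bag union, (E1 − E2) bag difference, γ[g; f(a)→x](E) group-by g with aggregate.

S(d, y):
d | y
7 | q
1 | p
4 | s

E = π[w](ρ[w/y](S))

Stepwise |·|:
  S → 3
  ρ[w/y](S) → 3
  π[w](ρ[w/y](S)) → 3

|E| = 3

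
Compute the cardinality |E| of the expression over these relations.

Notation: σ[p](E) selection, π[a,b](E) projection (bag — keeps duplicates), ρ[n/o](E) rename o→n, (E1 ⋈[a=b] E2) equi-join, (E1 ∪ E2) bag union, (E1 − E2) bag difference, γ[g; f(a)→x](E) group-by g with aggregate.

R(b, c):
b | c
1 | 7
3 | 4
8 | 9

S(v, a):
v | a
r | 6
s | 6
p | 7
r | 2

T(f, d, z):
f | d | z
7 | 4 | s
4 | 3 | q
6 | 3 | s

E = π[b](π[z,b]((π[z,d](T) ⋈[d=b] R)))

Per-node cardinality:
  T → 3
  π[z,d](T) → 3
  R → 3
  (π[z,d](T) ⋈[d=b] R) → 2
  π[z,b]((π[z,d](T) ⋈[d=b] R)) → 2
  π[b](π[z,b]((π[z,d](T) ⋈[d=b] R))) → 2

|E| = 2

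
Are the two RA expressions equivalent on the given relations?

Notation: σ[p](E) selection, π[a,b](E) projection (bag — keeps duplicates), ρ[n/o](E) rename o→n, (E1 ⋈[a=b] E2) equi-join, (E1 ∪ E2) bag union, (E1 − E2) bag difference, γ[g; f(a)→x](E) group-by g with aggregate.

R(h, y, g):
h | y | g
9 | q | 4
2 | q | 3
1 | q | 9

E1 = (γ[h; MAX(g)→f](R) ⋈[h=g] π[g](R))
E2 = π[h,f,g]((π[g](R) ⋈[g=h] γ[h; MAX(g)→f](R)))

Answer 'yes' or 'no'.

E1 row counts bottom-up:
  R → 3
  γ[h; MAX(g)→f](R) → 3
  R → 3
  π[g](R) → 3
  (γ[h; MAX(g)→f](R) ⋈[h=g] π[g](R)) → 1
E2 row counts bottom-up:
  R → 3
  π[g](R) → 3
  R → 3
  γ[h; MAX(g)→f](R) → 3
  (π[g](R) ⋈[g=h] γ[h; MAX(g)→f](R)) → 1
  π[h,f,g]((π[g](R) ⋈[g=h] γ[h; MAX(g)→f](R))) → 1

E1 and E2 produce the same multiset:
h | f | g
9 | 4 | 9

yes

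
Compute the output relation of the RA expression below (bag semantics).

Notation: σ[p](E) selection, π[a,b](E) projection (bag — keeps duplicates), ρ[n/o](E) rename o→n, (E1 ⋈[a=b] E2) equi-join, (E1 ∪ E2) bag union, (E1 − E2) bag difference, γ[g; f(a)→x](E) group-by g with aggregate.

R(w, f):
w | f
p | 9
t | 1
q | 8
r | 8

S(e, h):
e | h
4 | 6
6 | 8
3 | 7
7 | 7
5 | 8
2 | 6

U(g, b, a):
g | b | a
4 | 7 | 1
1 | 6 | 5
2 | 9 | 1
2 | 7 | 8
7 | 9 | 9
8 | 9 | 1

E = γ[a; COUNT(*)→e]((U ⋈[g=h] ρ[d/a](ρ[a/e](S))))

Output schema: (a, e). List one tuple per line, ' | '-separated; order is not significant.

Per-node cardinality:
  U → 6
  S → 6
  ρ[a/e](S) → 6
  ρ[d/a](ρ[a/e](S)) → 6
  (U ⋈[g=h] ρ[d/a](ρ[a/e](S))) → 4
  γ[a; COUNT(*)→e]((U ⋈[g=h] ρ[d/a](ρ[a/e](S)))) → 2

== RESULT ==
a | e
1 | 2
9 | 2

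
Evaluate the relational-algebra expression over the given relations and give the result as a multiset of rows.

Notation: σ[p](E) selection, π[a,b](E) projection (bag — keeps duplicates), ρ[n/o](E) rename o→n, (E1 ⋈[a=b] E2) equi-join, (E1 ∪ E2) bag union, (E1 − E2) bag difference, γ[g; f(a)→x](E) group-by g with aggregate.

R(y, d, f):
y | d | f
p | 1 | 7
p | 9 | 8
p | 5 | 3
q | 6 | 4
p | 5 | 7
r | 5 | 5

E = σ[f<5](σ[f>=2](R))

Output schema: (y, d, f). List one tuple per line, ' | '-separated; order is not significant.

Row counts bottom-up:
  R → 6
  σ[f>=2](R) → 6
  σ[f<5](σ[f>=2](R)) → 2

== RESULT ==
y | d | f
p | 5 | 3
q | 6 | 4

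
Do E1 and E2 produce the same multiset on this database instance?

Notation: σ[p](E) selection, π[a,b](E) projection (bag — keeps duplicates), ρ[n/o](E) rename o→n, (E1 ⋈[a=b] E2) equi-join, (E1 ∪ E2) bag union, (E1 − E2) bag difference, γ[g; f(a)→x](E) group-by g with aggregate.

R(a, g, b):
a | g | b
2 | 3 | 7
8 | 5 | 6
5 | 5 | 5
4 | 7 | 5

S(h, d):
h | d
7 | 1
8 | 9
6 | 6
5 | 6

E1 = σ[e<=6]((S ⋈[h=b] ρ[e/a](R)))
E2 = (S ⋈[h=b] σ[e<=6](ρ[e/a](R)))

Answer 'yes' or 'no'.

E1 row counts bottom-up:
  S → 4
  R → 4
  ρ[e/a](R) → 4
  (S ⋈[h=b] ρ[e/a](R)) → 4
  σ[e<=6]((S ⋈[h=b] ρ[e/a](R))) → 3
E2 row counts bottom-up:
  S → 4
  R → 4
  ρ[e/a](R) → 4
  σ[e<=6](ρ[e/a](R)) → 3
  (S ⋈[h=b] σ[e<=6](ρ[e/a](R))) → 3

E1 and E2 produce the same multiset:
h | d | e | g | b
5 | 6 | 4 | 7 | 5
5 | 6 | 5 | 5 | 5
7 | 1 | 2 | 3 | 7

yes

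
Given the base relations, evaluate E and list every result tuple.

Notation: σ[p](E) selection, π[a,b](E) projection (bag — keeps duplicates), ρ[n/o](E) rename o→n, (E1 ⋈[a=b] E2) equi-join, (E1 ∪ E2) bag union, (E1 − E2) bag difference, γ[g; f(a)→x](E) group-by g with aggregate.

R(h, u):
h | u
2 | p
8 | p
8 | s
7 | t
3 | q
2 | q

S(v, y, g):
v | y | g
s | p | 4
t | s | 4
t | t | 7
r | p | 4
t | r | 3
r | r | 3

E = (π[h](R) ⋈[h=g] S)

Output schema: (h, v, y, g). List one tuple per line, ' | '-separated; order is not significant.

Per-node cardinality:
  R → 6
  π[h](R) → 6
  S → 6
  (π[h](R) ⋈[h=g] S) → 3

== RESULT ==
h | v | y | g
3 | r | r | 3
3 | t | r | 3
7 | t | t | 7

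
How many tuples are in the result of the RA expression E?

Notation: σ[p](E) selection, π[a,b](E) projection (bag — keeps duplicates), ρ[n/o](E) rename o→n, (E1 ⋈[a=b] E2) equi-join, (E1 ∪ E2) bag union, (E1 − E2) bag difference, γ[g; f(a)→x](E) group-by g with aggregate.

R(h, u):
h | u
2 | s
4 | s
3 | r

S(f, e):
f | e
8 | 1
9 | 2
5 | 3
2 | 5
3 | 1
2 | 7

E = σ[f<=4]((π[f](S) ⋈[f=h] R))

Stepwise |·|:
  S → 6
  π[f](S) → 6
  R → 3
  (π[f](S) ⋈[f=h] R) → 3
  σ[f<=4]((π[f](S) ⋈[f=h] R)) → 3

|E| = 3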